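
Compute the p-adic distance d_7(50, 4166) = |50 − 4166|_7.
d_7(50, 4166) = 1/343

Step 1 — x − y = 50 − 4166 = -4116. Step 2 — v_7(-4116) = 3 (factor: -4116 = −(7^3 · 12); the sign does not affect v_p). Step 3 — |x − y|_7 = 7^{-3} = 1/343.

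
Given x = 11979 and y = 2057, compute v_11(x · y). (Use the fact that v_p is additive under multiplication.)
v_11(24640803) = 5

v_p(x) = 3 (factor: 11979 = 11^3 · 9); v_p(y) = 2 (factor: 2057 = 11^2 · 17). Additivity: v_p(xy) = v_p(x) + v_p(y) = 3 + 2 = 5. (Direct check: xy = 24640803 = 11^5 · (153).)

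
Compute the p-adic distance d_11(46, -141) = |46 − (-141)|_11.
d_11(46, -141) = 1/11

Step 1 — x − y = 46 − (-141) = 187. Step 2 — v_11(187) = 1 (factor: 187 = (11^1 · 17); the sign does not affect v_p). Step 3 — |x − y|_11 = 11^{-1} = 1/11.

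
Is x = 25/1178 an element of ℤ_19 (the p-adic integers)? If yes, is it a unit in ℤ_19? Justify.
x ∉ ℤ_19 (v_19(x) = -1 < 0)

ℤ_19 = {x ∈ ℚ_19 : v_19(x) ≥ 0} and ℤ_19^× = {x ∈ ℤ_19 : v_19(x) = 0}. Here v_19(25/1178) = v_19(num) − v_19(den) = -1; compare against these criteria.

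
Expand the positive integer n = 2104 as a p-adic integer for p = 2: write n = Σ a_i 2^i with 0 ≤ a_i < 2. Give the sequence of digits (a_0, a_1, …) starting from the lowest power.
(a_0, a_1, …) = (0, 0, 0, 1, 1, 1, 0, 0, 0, 0, 0, 1)

Repeated division by 2 gives the digits low-to-high: 2104 = 1·2^3 + 1·2^4 + 1·2^5 + 1·2^11. Digit sequence: (0, 0, 0, 1, 1, 1, 0, 0, 0, 0, 0, 1).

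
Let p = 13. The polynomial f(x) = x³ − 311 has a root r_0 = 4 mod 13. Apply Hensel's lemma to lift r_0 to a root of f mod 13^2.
r_1 = 69 (mod 169)

Hensel: r_{i+1} = r_i − f(r_i)/f′(r_i) mod 13^{i+2}, where f′(x) = 3x². Iterate:
  r_0 = 4 (mod 13)
  r_1 = 69 (mod 169)
Final: r = 69 with f(r) ≡ 0 mod 13^2.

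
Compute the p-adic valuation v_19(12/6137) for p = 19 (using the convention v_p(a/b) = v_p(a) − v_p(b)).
v_19(12/6137) = -2

Factor powers of 19 from the numerator and denominator of the reduced fraction: 12 = 19^0 · 12 and 6137 = 19^2 · 17. Apply v_p(a/b) = v_p(a) − v_p(b): v_19(12/6137) = 0 − 2 = -2.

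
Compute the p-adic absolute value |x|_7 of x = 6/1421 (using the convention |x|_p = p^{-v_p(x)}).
|6/1421|_7 = 49

Step 1 — compute v_7(x) by factoring powers of 7 out of the numerator and denominator: v_7(6/1421) = -2. Step 2 — apply |x|_p = p^{-v_p(x)} = 7^{2} = 49.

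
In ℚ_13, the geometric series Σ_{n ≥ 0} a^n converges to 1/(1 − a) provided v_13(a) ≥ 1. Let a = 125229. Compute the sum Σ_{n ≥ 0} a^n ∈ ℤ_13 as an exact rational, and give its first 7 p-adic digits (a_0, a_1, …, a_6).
Σ a^n = 1/(1 − a) = -1/125228;  first 7 digits = (1, 0, 0, 5, 4, 0, 12)

v_13(a) = 3 ≥ 1, so the series converges in ℤ_13 to 1/(1 − a) = 1/(1 − 125229) = -1/125228. Expand this rational in ℤ_13: compute digits iteratively via d_i = x_i mod 13, x_{i+1} = (x_i − d_i)/13. The first 7 digits are (1, 0, 0, 5, 4, 0, 12).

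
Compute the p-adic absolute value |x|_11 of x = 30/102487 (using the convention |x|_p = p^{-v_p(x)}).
|30/102487|_11 = 14641

Step 1 — compute v_11(x) by factoring powers of 11 out of the numerator and denominator: v_11(30/102487) = -4. Step 2 — apply |x|_p = p^{-v_p(x)} = 11^{4} = 14641.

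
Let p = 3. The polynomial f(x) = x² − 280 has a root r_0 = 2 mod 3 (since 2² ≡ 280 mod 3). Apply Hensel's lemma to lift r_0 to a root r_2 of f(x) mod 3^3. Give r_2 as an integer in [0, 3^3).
r_2 = 8 (mod 27)

Hensel's recurrence: r_{i+1} = r_i − f(r_i)·(f′(r_i))^{-1} mod 3^{i+2}, with f′(x) = 2x. Iterate:
  r_0 = 2 (mod 3)
  r_1 = 8 (mod 9)
  r_2 = 8 (mod 27)
Final: r_2 = 8, and one checks f(r_2) ≡ 0 mod 3^3.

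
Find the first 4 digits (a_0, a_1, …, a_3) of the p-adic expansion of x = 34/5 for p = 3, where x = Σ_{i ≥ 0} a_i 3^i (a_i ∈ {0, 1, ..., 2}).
(a_0, …, a_3) = (2, 1, 2, 0)

v_3(34/5) = 0 (numerator and denominator both coprime to 3), so x ∈ ℤ_3^×. Compute digits iteratively via a_i = x_i mod 3, x_{i+1} = (x_i − a_i)/3, with x_0 = x:
  x_0 = 34/5;  a_0 = 2;  x_1 = (x_0 − 2)/3 = 8/5
  x_1 = 8/5;  a_1 = 1;  x_2 = (x_1 − 1)/3 = 1/5
  x_2 = 1/5;  a_2 = 2;  x_3 = (x_2 − 2)/3 = -3/5
  x_3 = -3/5;  a_3 = 0;  x_4 = (x_3 − 0)/3 = -1/5
Digits: (2, 1, 2, 0).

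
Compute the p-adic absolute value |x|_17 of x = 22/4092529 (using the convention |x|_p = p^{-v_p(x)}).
|22/4092529|_17 = 83521

Step 1 — compute v_17(x) by factoring powers of 17 out of the numerator and denominator: v_17(22/4092529) = -4. Step 2 — apply |x|_p = p^{-v_p(x)} = 17^{4} = 83521.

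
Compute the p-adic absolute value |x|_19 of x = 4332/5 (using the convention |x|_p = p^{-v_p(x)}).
|4332/5|_19 = 1/361

Step 1 — compute v_19(x) by factoring powers of 19 out of the numerator and denominator: v_19(4332/5) = 2. Step 2 — apply |x|_p = p^{-v_p(x)} = 19^{-2} = 1/361.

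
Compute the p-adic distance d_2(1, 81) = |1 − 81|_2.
d_2(1, 81) = 1/16

Step 1 — x − y = 1 − 81 = -80. Step 2 — v_2(-80) = 4 (factor: -80 = −(2^4 · 5); the sign does not affect v_p). Step 3 — |x − y|_2 = 2^{-4} = 1/16.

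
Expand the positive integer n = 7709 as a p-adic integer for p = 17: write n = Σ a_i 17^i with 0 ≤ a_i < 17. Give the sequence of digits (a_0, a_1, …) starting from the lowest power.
(a_0, a_1, …) = (8, 11, 9, 1)

Repeated division by 17 gives the digits low-to-high: 7709 = 8 + 11·17^1 + 9·17^2 + 1·17^3. Digit sequence: (8, 11, 9, 1).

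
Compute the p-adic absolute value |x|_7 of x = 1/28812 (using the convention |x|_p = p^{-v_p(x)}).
|1/28812|_7 = 2401

Step 1 — compute v_7(x) by factoring powers of 7 out of the numerator and denominator: v_7(1/28812) = -4. Step 2 — apply |x|_p = p^{-v_p(x)} = 7^{4} = 2401.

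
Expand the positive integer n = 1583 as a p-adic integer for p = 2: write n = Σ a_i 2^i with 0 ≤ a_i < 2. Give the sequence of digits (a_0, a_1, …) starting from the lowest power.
(a_0, a_1, …) = (1, 1, 1, 1, 0, 1, 0, 0, 0, 1, 1)

Repeated division by 2 gives the digits low-to-high: 1583 = 1 + 1·2^1 + 1·2^2 + 1·2^3 + 1·2^5 + 1·2^9 + 1·2^10. Digit sequence: (1, 1, 1, 1, 0, 1, 0, 0, 0, 1, 1).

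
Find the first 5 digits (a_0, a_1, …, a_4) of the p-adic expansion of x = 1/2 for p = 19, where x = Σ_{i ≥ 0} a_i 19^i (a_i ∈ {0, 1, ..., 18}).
(a_0, …, a_4) = (10, 9, 9, 9, 9)

v_19(1/2) = 0 (numerator and denominator both coprime to 19), so x ∈ ℤ_19^×. Compute digits iteratively via a_i = x_i mod 19, x_{i+1} = (x_i − a_i)/19, with x_0 = x:
  x_0 = 1/2;  a_0 = 10;  x_1 = (x_0 − 10)/19 = -1/2
  x_1 = -1/2;  a_1 = 9;  x_2 = (x_1 − 9)/19 = -1/2
  x_2 = -1/2;  a_2 = 9;  x_3 = (x_2 − 9)/19 = -1/2
  x_3 = -1/2;  a_3 = 9;  x_4 = (x_3 − 9)/19 = -1/2
  x_4 = -1/2;  a_4 = 9;  x_5 = (x_4 − 9)/19 = -1/2
Digits: (10, 9, 9, 9, 9).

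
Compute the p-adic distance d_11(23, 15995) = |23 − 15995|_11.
d_11(23, 15995) = 1/1331

Step 1 — x − y = 23 − 15995 = -15972. Step 2 — v_11(-15972) = 3 (factor: -15972 = −(11^3 · 12); the sign does not affect v_p). Step 3 — |x − y|_11 = 11^{-3} = 1/1331.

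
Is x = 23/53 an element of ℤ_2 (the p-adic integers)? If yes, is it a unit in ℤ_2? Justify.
x ∈ ℤ_2^× (unit); v_2(x) = 0

ℤ_2 = {x ∈ ℚ_2 : v_2(x) ≥ 0} and ℤ_2^× = {x ∈ ℤ_2 : v_2(x) = 0}. Here v_2(23/53) = v_2(num) − v_2(den) = 0; compare against these criteria.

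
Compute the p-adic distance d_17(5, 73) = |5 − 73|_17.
d_17(5, 73) = 1/17

Step 1 — x − y = 5 − 73 = -68. Step 2 — v_17(-68) = 1 (factor: -68 = −(17^1 · 4); the sign does not affect v_p). Step 3 — |x − y|_17 = 17^{-1} = 1/17.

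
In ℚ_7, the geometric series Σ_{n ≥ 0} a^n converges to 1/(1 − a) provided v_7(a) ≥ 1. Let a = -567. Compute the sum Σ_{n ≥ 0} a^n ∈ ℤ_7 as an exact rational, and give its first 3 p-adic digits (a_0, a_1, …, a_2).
Σ a^n = 1/(1 − a) = 1/568;  first 3 digits = (1, 3, 4)

v_7(a) = 1 ≥ 1, so the series converges in ℤ_7 to 1/(1 − a) = 1/(1 − (-567)) = 1/568. Expand this rational in ℤ_7: compute digits iteratively via d_i = x_i mod 7, x_{i+1} = (x_i − d_i)/7. The first 3 digits are (1, 3, 4).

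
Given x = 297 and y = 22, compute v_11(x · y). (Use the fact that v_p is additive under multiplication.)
v_11(6534) = 2

v_p(x) = 1 (factor: 297 = 11^1 · 27); v_p(y) = 1 (factor: 22 = 11^1 · 2). Additivity: v_p(xy) = v_p(x) + v_p(y) = 1 + 1 = 2. (Direct check: xy = 6534 = 11^2 · (54).)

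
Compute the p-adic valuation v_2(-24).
v_2(-24) = 3

v_2(n) is the largest exponent k such that 2^k divides n. Factor out: -24 = -2^3 · 3. (Sign doesn't affect v_p.) So v_2(-24) = 3.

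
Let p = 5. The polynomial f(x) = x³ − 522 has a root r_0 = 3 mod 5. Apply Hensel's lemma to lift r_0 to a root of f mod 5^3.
r_2 = 113 (mod 125)

Hensel: r_{i+1} = r_i − f(r_i)/f′(r_i) mod 5^{i+2}, where f′(x) = 3x². Iterate:
  r_0 = 3 (mod 5)
  r_1 = 13 (mod 25)
  r_2 = 113 (mod 125)
Final: r = 113 with f(r) ≡ 0 mod 5^3.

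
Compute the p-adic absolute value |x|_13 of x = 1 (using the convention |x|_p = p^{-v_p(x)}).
|1|_13 = 1

Step 1 — compute v_13(x) by factoring powers of 13 out of the numerator and denominator: v_13(1) = 0. Step 2 — apply |x|_p = p^{-v_p(x)} = 13^{0} = 1.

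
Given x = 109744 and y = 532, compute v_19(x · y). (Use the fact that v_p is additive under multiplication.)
v_19(58383808) = 4

v_p(x) = 3 (factor: 109744 = 19^3 · 16); v_p(y) = 1 (factor: 532 = 19^1 · 28). Additivity: v_p(xy) = v_p(x) + v_p(y) = 3 + 1 = 4. (Direct check: xy = 58383808 = 19^4 · (448).)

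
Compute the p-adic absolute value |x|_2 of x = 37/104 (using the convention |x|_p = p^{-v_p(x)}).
|37/104|_2 = 8

Step 1 — compute v_2(x) by factoring powers of 2 out of the numerator and denominator: v_2(37/104) = -3. Step 2 — apply |x|_p = p^{-v_p(x)} = 2^{3} = 8.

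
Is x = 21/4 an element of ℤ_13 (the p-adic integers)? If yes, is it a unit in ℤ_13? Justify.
x ∈ ℤ_13^× (unit); v_13(x) = 0

ℤ_13 = {x ∈ ℚ_13 : v_13(x) ≥ 0} and ℤ_13^× = {x ∈ ℤ_13 : v_13(x) = 0}. Here v_13(21/4) = v_13(num) − v_13(den) = 0; compare against these criteria.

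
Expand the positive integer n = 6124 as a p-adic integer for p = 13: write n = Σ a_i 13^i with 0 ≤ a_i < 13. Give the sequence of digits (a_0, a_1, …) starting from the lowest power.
(a_0, a_1, …) = (1, 3, 10, 2)

Repeated division by 13 gives the digits low-to-high: 6124 = 1 + 3·13^1 + 10·13^2 + 2·13^3. Digit sequence: (1, 3, 10, 2).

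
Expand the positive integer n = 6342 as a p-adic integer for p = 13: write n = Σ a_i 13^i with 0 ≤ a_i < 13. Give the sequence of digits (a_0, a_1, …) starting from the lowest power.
(a_0, a_1, …) = (11, 6, 11, 2)

Repeated division by 13 gives the digits low-to-high: 6342 = 11 + 6·13^1 + 11·13^2 + 2·13^3. Digit sequence: (11, 6, 11, 2).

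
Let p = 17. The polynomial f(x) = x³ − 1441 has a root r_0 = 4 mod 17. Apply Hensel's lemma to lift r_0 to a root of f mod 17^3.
r_2 = 4169 (mod 4913)

Hensel: r_{i+1} = r_i − f(r_i)/f′(r_i) mod 17^{i+2}, where f′(x) = 3x². Iterate:
  r_0 = 4 (mod 17)
  r_1 = 123 (mod 289)
  r_2 = 4169 (mod 4913)
Final: r = 4169 with f(r) ≡ 0 mod 17^3.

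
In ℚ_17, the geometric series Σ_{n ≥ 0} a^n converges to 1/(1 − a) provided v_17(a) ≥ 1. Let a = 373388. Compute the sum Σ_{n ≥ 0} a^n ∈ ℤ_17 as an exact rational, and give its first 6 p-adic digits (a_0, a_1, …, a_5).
Σ a^n = 1/(1 − a) = -1/373387;  first 6 digits = (1, 0, 0, 8, 4, 0)

v_17(a) = 3 ≥ 1, so the series converges in ℤ_17 to 1/(1 − a) = 1/(1 − 373388) = -1/373387. Expand this rational in ℤ_17: compute digits iteratively via d_i = x_i mod 17, x_{i+1} = (x_i − d_i)/17. The first 6 digits are (1, 0, 0, 8, 4, 0).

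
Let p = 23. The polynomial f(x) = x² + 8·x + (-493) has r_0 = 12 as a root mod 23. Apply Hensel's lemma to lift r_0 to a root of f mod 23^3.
r_2 = 9327 (mod 12167)

Hensel: r_{i+1} = r_i − f(r_i)·(f′(r_i))^{-1} mod 23^{i+2}, f′(x) = 2x + 8. Iterate:
  r_0 = 12 (mod 23)
  r_1 = 334 (mod 529)
  r_2 = 9327 (mod 12167)
Final: r = 9327 satisfies f(r) ≡ 0 mod 23^3.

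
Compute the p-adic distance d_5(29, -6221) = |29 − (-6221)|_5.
d_5(29, -6221) = 1/3125

Step 1 — x − y = 29 − (-6221) = 6250. Step 2 — v_5(6250) = 5 (factor: 6250 = (5^5 · 2); the sign does not affect v_p). Step 3 — |x − y|_5 = 5^{-5} = 1/3125.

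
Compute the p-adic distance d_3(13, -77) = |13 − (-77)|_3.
d_3(13, -77) = 1/9

Step 1 — x − y = 13 − (-77) = 90. Step 2 — v_3(90) = 2 (factor: 90 = (3^2 · 10); the sign does not affect v_p). Step 3 — |x − y|_3 = 3^{-2} = 1/9.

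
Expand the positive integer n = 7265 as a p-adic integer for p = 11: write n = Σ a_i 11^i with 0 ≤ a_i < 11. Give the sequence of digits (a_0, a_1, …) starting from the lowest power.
(a_0, a_1, …) = (5, 0, 5, 5)

Repeated division by 11 gives the digits low-to-high: 7265 = 5 + 5·11^2 + 5·11^3. Digit sequence: (5, 0, 5, 5).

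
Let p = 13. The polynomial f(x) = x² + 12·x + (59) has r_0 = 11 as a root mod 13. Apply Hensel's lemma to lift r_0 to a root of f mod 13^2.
r_1 = 141 (mod 169)

Hensel: r_{i+1} = r_i − f(r_i)·(f′(r_i))^{-1} mod 13^{i+2}, f′(x) = 2x + 12. Iterate:
  r_0 = 11 (mod 13)
  r_1 = 141 (mod 169)
Final: r = 141 satisfies f(r) ≡ 0 mod 13^2.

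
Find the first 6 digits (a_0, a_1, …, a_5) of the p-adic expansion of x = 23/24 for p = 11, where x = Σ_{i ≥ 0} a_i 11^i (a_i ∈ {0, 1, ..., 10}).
(a_0, …, a_5) = (6, 0, 5, 0, 5, 0)

v_11(23/24) = 0 (numerator and denominator both coprime to 11), so x ∈ ℤ_11^×. Compute digits iteratively via a_i = x_i mod 11, x_{i+1} = (x_i − a_i)/11, with x_0 = x:
  x_0 = 23/24;  a_0 = 6;  x_1 = (x_0 − 6)/11 = -11/24
  x_1 = -11/24;  a_1 = 0;  x_2 = (x_1 − 0)/11 = -1/24
  x_2 = -1/24;  a_2 = 5;  x_3 = (x_2 − 5)/11 = -11/24
  x_3 = -11/24;  a_3 = 0;  x_4 = (x_3 − 0)/11 = -1/24
  x_4 = -1/24;  a_4 = 5;  x_5 = (x_4 − 5)/11 = -11/24
  x_5 = -11/24;  a_5 = 0;  x_6 = (x_5 − 0)/11 = -1/24
Digits: (6, 0, 5, 0, 5, 0).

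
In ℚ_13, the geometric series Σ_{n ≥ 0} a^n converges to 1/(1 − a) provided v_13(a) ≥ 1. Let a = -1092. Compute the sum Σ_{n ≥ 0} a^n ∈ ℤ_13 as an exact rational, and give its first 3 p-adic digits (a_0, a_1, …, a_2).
Σ a^n = 1/(1 − a) = 1/1093;  first 3 digits = (1, 7, 3)

v_13(a) = 1 ≥ 1, so the series converges in ℤ_13 to 1/(1 − a) = 1/(1 − (-1092)) = 1/1093. Expand this rational in ℤ_13: compute digits iteratively via d_i = x_i mod 13, x_{i+1} = (x_i − d_i)/13. The first 3 digits are (1, 7, 3).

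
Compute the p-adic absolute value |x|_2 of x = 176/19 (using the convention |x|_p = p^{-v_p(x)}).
|176/19|_2 = 1/16

Step 1 — compute v_2(x) by factoring powers of 2 out of the numerator and denominator: v_2(176/19) = 4. Step 2 — apply |x|_p = p^{-v_p(x)} = 2^{-4} = 1/16.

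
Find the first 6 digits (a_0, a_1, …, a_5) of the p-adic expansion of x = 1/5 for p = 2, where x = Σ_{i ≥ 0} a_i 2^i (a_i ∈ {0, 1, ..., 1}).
(a_0, …, a_5) = (1, 0, 1, 1, 0, 0)

v_2(1/5) = 0 (numerator and denominator both coprime to 2), so x ∈ ℤ_2^×. Compute digits iteratively via a_i = x_i mod 2, x_{i+1} = (x_i − a_i)/2, with x_0 = x:
  x_0 = 1/5;  a_0 = 1;  x_1 = (x_0 − 1)/2 = -2/5
  x_1 = -2/5;  a_1 = 0;  x_2 = (x_1 − 0)/2 = -1/5
  x_2 = -1/5;  a_2 = 1;  x_3 = (x_2 − 1)/2 = -3/5
  x_3 = -3/5;  a_3 = 1;  x_4 = (x_3 − 1)/2 = -4/5
  x_4 = -4/5;  a_4 = 0;  x_5 = (x_4 − 0)/2 = -2/5
  x_5 = -2/5;  a_5 = 0;  x_6 = (x_5 − 0)/2 = -1/5
Digits: (1, 0, 1, 1, 0, 0).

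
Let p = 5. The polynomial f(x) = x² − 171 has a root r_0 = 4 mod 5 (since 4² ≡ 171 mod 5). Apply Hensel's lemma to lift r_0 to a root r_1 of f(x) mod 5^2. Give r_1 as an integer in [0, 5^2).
r_1 = 14 (mod 25)

Hensel's recurrence: r_{i+1} = r_i − f(r_i)·(f′(r_i))^{-1} mod 5^{i+2}, with f′(x) = 2x. Iterate:
  r_0 = 4 (mod 5)
  r_1 = 14 (mod 25)
Final: r_1 = 14, and one checks f(r_1) ≡ 0 mod 5^2.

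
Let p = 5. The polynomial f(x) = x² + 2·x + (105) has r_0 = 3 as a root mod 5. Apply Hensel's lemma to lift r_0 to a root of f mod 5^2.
r_1 = 13 (mod 25)

Hensel: r_{i+1} = r_i − f(r_i)·(f′(r_i))^{-1} mod 5^{i+2}, f′(x) = 2x + 2. Iterate:
  r_0 = 3 (mod 5)
  r_1 = 13 (mod 25)
Final: r = 13 satisfies f(r) ≡ 0 mod 5^2.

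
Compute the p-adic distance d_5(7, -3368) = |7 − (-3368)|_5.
d_5(7, -3368) = 1/125

Step 1 — x − y = 7 − (-3368) = 3375. Step 2 — v_5(3375) = 3 (factor: 3375 = (5^3 · 27); the sign does not affect v_p). Step 3 — |x − y|_5 = 5^{-3} = 1/125.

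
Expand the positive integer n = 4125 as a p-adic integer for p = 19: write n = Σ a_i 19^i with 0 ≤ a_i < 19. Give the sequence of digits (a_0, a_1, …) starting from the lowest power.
(a_0, a_1, …) = (2, 8, 11)

Repeated division by 19 gives the digits low-to-high: 4125 = 2 + 8·19^1 + 11·19^2. Digit sequence: (2, 8, 11).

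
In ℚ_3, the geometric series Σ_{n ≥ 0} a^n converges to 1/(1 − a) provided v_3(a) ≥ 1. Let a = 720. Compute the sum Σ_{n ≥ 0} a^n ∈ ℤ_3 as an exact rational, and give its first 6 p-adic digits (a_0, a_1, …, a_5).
Σ a^n = 1/(1 − a) = -1/719;  first 6 digits = (1, 0, 2, 2, 0, 0)

v_3(a) = 2 ≥ 1, so the series converges in ℤ_3 to 1/(1 − a) = 1/(1 − 720) = -1/719. Expand this rational in ℤ_3: compute digits iteratively via d_i = x_i mod 3, x_{i+1} = (x_i − d_i)/3. The first 6 digits are (1, 0, 2, 2, 0, 0).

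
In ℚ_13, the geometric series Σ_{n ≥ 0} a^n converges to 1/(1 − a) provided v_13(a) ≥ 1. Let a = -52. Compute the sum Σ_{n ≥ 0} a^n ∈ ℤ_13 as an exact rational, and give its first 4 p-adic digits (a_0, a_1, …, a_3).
Σ a^n = 1/(1 − a) = 1/53;  first 4 digits = (1, 9, 2, 2)

v_13(a) = 1 ≥ 1, so the series converges in ℤ_13 to 1/(1 − a) = 1/(1 − (-52)) = 1/53. Expand this rational in ℤ_13: compute digits iteratively via d_i = x_i mod 13, x_{i+1} = (x_i − d_i)/13. The first 4 digits are (1, 9, 2, 2).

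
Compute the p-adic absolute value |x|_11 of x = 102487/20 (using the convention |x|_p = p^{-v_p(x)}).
|102487/20|_11 = 1/14641

Step 1 — compute v_11(x) by factoring powers of 11 out of the numerator and denominator: v_11(102487/20) = 4. Step 2 — apply |x|_p = p^{-v_p(x)} = 11^{-4} = 1/14641.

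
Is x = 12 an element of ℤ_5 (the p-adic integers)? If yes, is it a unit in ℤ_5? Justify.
x ∈ ℤ_5^× (unit); v_5(x) = 0

ℤ_5 = {x ∈ ℚ_5 : v_5(x) ≥ 0} and ℤ_5^× = {x ∈ ℤ_5 : v_5(x) = 0}. Here v_5(12) = v_5(num) − v_5(den) = 0; compare against these criteria.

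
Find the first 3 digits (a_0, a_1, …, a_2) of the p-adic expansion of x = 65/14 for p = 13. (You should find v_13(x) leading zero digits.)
(a_0, …, a_2) = (0, 5, 8)

v_13(65/14) = 1, so a_0 = ... = a_0 = 0. Factor out: x = 13^1 · u with u = 5/14 a unit in ℤ_13. Expand u iteratively via a_{v+i} = u_i mod 13, u_{i+1} = (u_i − a_{v+i})/13:
  u_0 = 5/14;  a_1 = 5;  u_1 = (u_0 − 5)/13 = -5/14
  u_1 = -5/14;  a_2 = 8;  u_2 = (u_1 − 8)/13 = -9/14
Digits: (0, 5, 8).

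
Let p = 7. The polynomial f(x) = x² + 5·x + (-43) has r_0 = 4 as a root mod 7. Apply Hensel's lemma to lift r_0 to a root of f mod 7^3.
r_2 = 291 (mod 343)

Hensel: r_{i+1} = r_i − f(r_i)·(f′(r_i))^{-1} mod 7^{i+2}, f′(x) = 2x + 5. Iterate:
  r_0 = 4 (mod 7)
  r_1 = 46 (mod 49)
  r_2 = 291 (mod 343)
Final: r = 291 satisfies f(r) ≡ 0 mod 7^3.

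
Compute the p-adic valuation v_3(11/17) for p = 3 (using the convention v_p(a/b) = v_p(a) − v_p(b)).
v_3(11/17) = 0

Factor powers of 3 from the numerator and denominator of the reduced fraction: 11 = 3^0 · 11 and 17 = 3^0 · 17. Apply v_p(a/b) = v_p(a) − v_p(b): v_3(11/17) = 0 − 0 = 0.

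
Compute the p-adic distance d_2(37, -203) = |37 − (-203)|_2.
d_2(37, -203) = 1/16

Step 1 — x − y = 37 − (-203) = 240. Step 2 — v_2(240) = 4 (factor: 240 = (2^4 · 15); the sign does not affect v_p). Step 3 — |x − y|_2 = 2^{-4} = 1/16.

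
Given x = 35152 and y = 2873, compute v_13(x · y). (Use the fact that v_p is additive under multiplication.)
v_13(100991696) = 5

v_p(x) = 3 (factor: 35152 = 13^3 · 16); v_p(y) = 2 (factor: 2873 = 13^2 · 17). Additivity: v_p(xy) = v_p(x) + v_p(y) = 3 + 2 = 5. (Direct check: xy = 100991696 = 13^5 · (272).)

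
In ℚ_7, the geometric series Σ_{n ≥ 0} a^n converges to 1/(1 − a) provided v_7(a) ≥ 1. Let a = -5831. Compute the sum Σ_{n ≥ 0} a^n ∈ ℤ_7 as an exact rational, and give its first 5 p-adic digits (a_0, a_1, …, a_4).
Σ a^n = 1/(1 − a) = 1/5832;  first 5 digits = (1, 0, 0, 4, 4)

v_7(a) = 3 ≥ 1, so the series converges in ℤ_7 to 1/(1 − a) = 1/(1 − (-5831)) = 1/5832. Expand this rational in ℤ_7: compute digits iteratively via d_i = x_i mod 7, x_{i+1} = (x_i − d_i)/7. The first 5 digits are (1, 0, 0, 4, 4).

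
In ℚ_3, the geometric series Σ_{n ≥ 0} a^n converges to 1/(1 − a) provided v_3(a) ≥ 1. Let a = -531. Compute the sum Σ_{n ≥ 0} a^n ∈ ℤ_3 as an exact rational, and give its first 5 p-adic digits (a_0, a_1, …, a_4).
Σ a^n = 1/(1 − a) = 1/532;  first 5 digits = (1, 0, 1, 1, 0)

v_3(a) = 2 ≥ 1, so the series converges in ℤ_3 to 1/(1 − a) = 1/(1 − (-531)) = 1/532. Expand this rational in ℤ_3: compute digits iteratively via d_i = x_i mod 3, x_{i+1} = (x_i − d_i)/3. The first 5 digits are (1, 0, 1, 1, 0).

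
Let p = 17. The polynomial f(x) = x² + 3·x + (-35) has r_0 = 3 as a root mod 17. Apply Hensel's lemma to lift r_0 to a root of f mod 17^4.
r_3 = 21712 (mod 83521)

Hensel: r_{i+1} = r_i − f(r_i)·(f′(r_i))^{-1} mod 17^{i+2}, f′(x) = 2x + 3. Iterate:
  r_0 = 3 (mod 17)
  r_1 = 37 (mod 289)
  r_2 = 2060 (mod 4913)
  r_3 = 21712 (mod 83521)
Final: r = 21712 satisfies f(r) ≡ 0 mod 17^4.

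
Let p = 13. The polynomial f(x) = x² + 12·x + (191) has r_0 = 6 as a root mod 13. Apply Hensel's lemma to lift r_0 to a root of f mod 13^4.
r_3 = 11901 (mod 28561)

Hensel: r_{i+1} = r_i − f(r_i)·(f′(r_i))^{-1} mod 13^{i+2}, f′(x) = 2x + 12. Iterate:
  r_0 = 6 (mod 13)
  r_1 = 71 (mod 169)
  r_2 = 916 (mod 2197)
  r_3 = 11901 (mod 28561)
Final: r = 11901 satisfies f(r) ≡ 0 mod 13^4.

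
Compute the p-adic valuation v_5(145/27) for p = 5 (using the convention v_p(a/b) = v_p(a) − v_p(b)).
v_5(145/27) = 1

Factor powers of 5 from the numerator and denominator of the reduced fraction: 145 = 5^1 · 29 and 27 = 5^0 · 27. Apply v_p(a/b) = v_p(a) − v_p(b): v_5(145/27) = 1 − 0 = 1.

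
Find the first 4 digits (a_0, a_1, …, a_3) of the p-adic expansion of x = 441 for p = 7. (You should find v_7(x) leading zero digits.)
(a_0, …, a_3) = (0, 0, 2, 1)

v_7(441) = 2, so a_0 = ... = a_1 = 0. Factor out: x = 7^2 · u with u = 9 a unit in ℤ_7. Expand u iteratively via a_{v+i} = u_i mod 7, u_{i+1} = (u_i − a_{v+i})/7:
  u_0 = 9;  a_2 = 2;  u_1 = (u_0 − 2)/7 = 1
  u_1 = 1;  a_3 = 1;  u_2 = (u_1 − 1)/7 = 0
Digits: (0, 0, 2, 1).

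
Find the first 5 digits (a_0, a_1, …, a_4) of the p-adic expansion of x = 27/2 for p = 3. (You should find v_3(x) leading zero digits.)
(a_0, …, a_4) = (0, 0, 0, 2, 1)

v_3(27/2) = 3, so a_0 = ... = a_2 = 0. Factor out: x = 3^3 · u with u = 1/2 a unit in ℤ_3. Expand u iteratively via a_{v+i} = u_i mod 3, u_{i+1} = (u_i − a_{v+i})/3:
  u_0 = 1/2;  a_3 = 2;  u_1 = (u_0 − 2)/3 = -1/2
  u_1 = -1/2;  a_4 = 1;  u_2 = (u_1 − 1)/3 = -1/2
Digits: (0, 0, 0, 2, 1).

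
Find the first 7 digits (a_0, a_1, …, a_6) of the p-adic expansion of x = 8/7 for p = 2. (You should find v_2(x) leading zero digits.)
(a_0, …, a_6) = (0, 0, 0, 1, 1, 1, 0)

v_2(8/7) = 3, so a_0 = ... = a_2 = 0. Factor out: x = 2^3 · u with u = 1/7 a unit in ℤ_2. Expand u iteratively via a_{v+i} = u_i mod 2, u_{i+1} = (u_i − a_{v+i})/2:
  u_0 = 1/7;  a_3 = 1;  u_1 = (u_0 − 1)/2 = -3/7
  u_1 = -3/7;  a_4 = 1;  u_2 = (u_1 − 1)/2 = -5/7
  u_2 = -5/7;  a_5 = 1;  u_3 = (u_2 − 1)/2 = -6/7
  u_3 = -6/7;  a_6 = 0;  u_4 = (u_3 − 0)/2 = -3/7
Digits: (0, 0, 0, 1, 1, 1, 0).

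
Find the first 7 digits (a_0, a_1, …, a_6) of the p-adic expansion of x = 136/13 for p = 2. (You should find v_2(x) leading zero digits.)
(a_0, …, a_6) = (0, 0, 0, 1, 0, 1, 0)

v_2(136/13) = 3, so a_0 = ... = a_2 = 0. Factor out: x = 2^3 · u with u = 17/13 a unit in ℤ_2. Expand u iteratively via a_{v+i} = u_i mod 2, u_{i+1} = (u_i − a_{v+i})/2:
  u_0 = 17/13;  a_3 = 1;  u_1 = (u_0 − 1)/2 = 2/13
  u_1 = 2/13;  a_4 = 0;  u_2 = (u_1 − 0)/2 = 1/13
  u_2 = 1/13;  a_5 = 1;  u_3 = (u_2 − 1)/2 = -6/13
  u_3 = -6/13;  a_6 = 0;  u_4 = (u_3 − 0)/2 = -3/13
Digits: (0, 0, 0, 1, 0, 1, 0).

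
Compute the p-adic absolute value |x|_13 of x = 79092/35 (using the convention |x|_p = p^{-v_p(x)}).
|79092/35|_13 = 1/2197

Step 1 — compute v_13(x) by factoring powers of 13 out of the numerator and denominator: v_13(79092/35) = 3. Step 2 — apply |x|_p = p^{-v_p(x)} = 13^{-3} = 1/2197.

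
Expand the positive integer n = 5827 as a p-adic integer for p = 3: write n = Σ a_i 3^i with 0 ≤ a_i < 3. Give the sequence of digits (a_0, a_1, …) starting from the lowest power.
(a_0, a_1, …) = (1, 1, 2, 2, 2, 2, 1, 2)

Repeated division by 3 gives the digits low-to-high: 5827 = 1 + 1·3^1 + 2·3^2 + 2·3^3 + 2·3^4 + 2·3^5 + 1·3^6 + 2·3^7. Digit sequence: (1, 1, 2, 2, 2, 2, 1, 2).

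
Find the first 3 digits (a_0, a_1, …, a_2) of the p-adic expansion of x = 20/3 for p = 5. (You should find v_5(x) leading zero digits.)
(a_0, …, a_2) = (0, 3, 3)

v_5(20/3) = 1, so a_0 = ... = a_0 = 0. Factor out: x = 5^1 · u with u = 4/3 a unit in ℤ_5. Expand u iteratively via a_{v+i} = u_i mod 5, u_{i+1} = (u_i − a_{v+i})/5:
  u_0 = 4/3;  a_1 = 3;  u_1 = (u_0 − 3)/5 = -1/3
  u_1 = -1/3;  a_2 = 3;  u_2 = (u_1 − 3)/5 = -2/3
Digits: (0, 3, 3).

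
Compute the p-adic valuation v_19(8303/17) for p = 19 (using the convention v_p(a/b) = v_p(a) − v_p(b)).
v_19(8303/17) = 2

Factor powers of 19 from the numerator and denominator of the reduced fraction: 8303 = 19^2 · 23 and 17 = 19^0 · 17. Apply v_p(a/b) = v_p(a) − v_p(b): v_19(8303/17) = 2 − 0 = 2.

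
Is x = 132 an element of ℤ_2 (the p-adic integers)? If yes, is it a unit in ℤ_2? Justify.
x ∈ ℤ_2 but not a unit; v_2(x) = 2 > 0

ℤ_2 = {x ∈ ℚ_2 : v_2(x) ≥ 0} and ℤ_2^× = {x ∈ ℤ_2 : v_2(x) = 0}. Here v_2(132) = v_2(num) − v_2(den) = 2; compare against these criteria.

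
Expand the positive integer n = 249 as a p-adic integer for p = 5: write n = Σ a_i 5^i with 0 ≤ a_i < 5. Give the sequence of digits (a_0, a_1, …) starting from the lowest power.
(a_0, a_1, …) = (4, 4, 4, 1)

Repeated division by 5 gives the digits low-to-high: 249 = 4 + 4·5^1 + 4·5^2 + 1·5^3. Digit sequence: (4, 4, 4, 1).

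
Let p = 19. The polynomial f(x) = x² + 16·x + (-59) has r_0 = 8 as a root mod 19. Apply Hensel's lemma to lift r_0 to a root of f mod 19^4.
r_3 = 115490 (mod 130321)

Hensel: r_{i+1} = r_i − f(r_i)·(f′(r_i))^{-1} mod 19^{i+2}, f′(x) = 2x + 16. Iterate:
  r_0 = 8 (mod 19)
  r_1 = 331 (mod 361)
  r_2 = 5746 (mod 6859)
  r_3 = 115490 (mod 130321)
Final: r = 115490 satisfies f(r) ≡ 0 mod 19^4.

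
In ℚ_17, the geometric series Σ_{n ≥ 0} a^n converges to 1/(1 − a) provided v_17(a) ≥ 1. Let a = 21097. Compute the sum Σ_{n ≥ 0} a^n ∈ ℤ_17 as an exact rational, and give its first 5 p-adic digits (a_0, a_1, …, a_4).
Σ a^n = 1/(1 − a) = -1/21096;  first 5 digits = (1, 0, 5, 4, 8)

v_17(a) = 2 ≥ 1, so the series converges in ℤ_17 to 1/(1 − a) = 1/(1 − 21097) = -1/21096. Expand this rational in ℤ_17: compute digits iteratively via d_i = x_i mod 17, x_{i+1} = (x_i − d_i)/17. The first 5 digits are (1, 0, 5, 4, 8).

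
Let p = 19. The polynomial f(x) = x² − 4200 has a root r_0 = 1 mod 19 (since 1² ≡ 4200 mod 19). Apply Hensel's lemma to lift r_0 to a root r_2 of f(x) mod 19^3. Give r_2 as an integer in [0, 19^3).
r_2 = 5891 (mod 6859)

Hensel's recurrence: r_{i+1} = r_i − f(r_i)·(f′(r_i))^{-1} mod 19^{i+2}, with f′(x) = 2x. Iterate:
  r_0 = 1 (mod 19)
  r_1 = 115 (mod 361)
  r_2 = 5891 (mod 6859)
Final: r_2 = 5891, and one checks f(r_2) ≡ 0 mod 19^3.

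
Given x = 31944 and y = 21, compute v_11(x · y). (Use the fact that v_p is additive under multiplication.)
v_11(670824) = 3

v_p(x) = 3 (factor: 31944 = 11^3 · 24); v_p(y) = 0 (factor: 21 = 11^0 · 21). Additivity: v_p(xy) = v_p(x) + v_p(y) = 3 + 0 = 3. (Direct check: xy = 670824 = 11^3 · (504).)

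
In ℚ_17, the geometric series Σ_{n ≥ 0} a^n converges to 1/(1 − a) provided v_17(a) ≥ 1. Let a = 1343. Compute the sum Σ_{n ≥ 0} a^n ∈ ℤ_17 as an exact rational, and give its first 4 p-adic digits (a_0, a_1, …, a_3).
Σ a^n = 1/(1 − a) = -1/1342;  first 4 digits = (1, 11, 6, 15)

v_17(a) = 1 ≥ 1, so the series converges in ℤ_17 to 1/(1 − a) = 1/(1 − 1343) = -1/1342. Expand this rational in ℤ_17: compute digits iteratively via d_i = x_i mod 17, x_{i+1} = (x_i − d_i)/17. The first 4 digits are (1, 11, 6, 15).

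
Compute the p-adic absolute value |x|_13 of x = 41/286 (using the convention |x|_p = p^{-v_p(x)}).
|41/286|_13 = 13

Step 1 — compute v_13(x) by factoring powers of 13 out of the numerator and denominator: v_13(41/286) = -1. Step 2 — apply |x|_p = p^{-v_p(x)} = 13^{1} = 13.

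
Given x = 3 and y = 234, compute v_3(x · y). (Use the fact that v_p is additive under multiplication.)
v_3(702) = 3

v_p(x) = 1 (factor: 3 = 3^1 · 1); v_p(y) = 2 (factor: 234 = 3^2 · 26). Additivity: v_p(xy) = v_p(x) + v_p(y) = 1 + 2 = 3. (Direct check: xy = 702 = 3^3 · (26).)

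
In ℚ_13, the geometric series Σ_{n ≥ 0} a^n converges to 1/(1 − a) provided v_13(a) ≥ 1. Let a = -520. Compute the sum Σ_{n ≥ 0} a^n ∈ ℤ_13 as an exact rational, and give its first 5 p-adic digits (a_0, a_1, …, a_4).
Σ a^n = 1/(1 − a) = 1/521;  first 5 digits = (1, 12, 10, 4, 1)

v_13(a) = 1 ≥ 1, so the series converges in ℤ_13 to 1/(1 − a) = 1/(1 − (-520)) = 1/521. Expand this rational in ℤ_13: compute digits iteratively via d_i = x_i mod 13, x_{i+1} = (x_i − d_i)/13. The first 5 digits are (1, 12, 10, 4, 1).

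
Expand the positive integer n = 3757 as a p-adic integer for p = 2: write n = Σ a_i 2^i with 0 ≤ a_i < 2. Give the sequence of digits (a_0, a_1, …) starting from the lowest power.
(a_0, a_1, …) = (1, 0, 1, 1, 0, 1, 0, 1, 0, 1, 1, 1)

Repeated division by 2 gives the digits low-to-high: 3757 = 1 + 1·2^2 + 1·2^3 + 1·2^5 + 1·2^7 + 1·2^9 + 1·2^10 + 1·2^11. Digit sequence: (1, 0, 1, 1, 0, 1, 0, 1, 0, 1, 1, 1).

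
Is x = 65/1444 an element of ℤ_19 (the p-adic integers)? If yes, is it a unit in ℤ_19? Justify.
x ∉ ℤ_19 (v_19(x) = -2 < 0)

ℤ_19 = {x ∈ ℚ_19 : v_19(x) ≥ 0} and ℤ_19^× = {x ∈ ℤ_19 : v_19(x) = 0}. Here v_19(65/1444) = v_19(num) − v_19(den) = -2; compare against these criteria.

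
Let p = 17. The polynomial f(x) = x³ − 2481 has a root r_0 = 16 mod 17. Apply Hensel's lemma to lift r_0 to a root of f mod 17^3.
r_2 = 1308 (mod 4913)

Hensel: r_{i+1} = r_i − f(r_i)/f′(r_i) mod 17^{i+2}, where f′(x) = 3x². Iterate:
  r_0 = 16 (mod 17)
  r_1 = 152 (mod 289)
  r_2 = 1308 (mod 4913)
Final: r = 1308 with f(r) ≡ 0 mod 17^3.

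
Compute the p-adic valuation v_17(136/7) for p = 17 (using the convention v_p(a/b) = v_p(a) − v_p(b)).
v_17(136/7) = 1

Factor powers of 17 from the numerator and denominator of the reduced fraction: 136 = 17^1 · 8 and 7 = 17^0 · 7. Apply v_p(a/b) = v_p(a) − v_p(b): v_17(136/7) = 1 − 0 = 1.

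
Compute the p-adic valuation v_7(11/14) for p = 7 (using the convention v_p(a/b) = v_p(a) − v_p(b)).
v_7(11/14) = -1

Factor powers of 7 from the numerator and denominator of the reduced fraction: 11 = 7^0 · 11 and 14 = 7^1 · 2. Apply v_p(a/b) = v_p(a) − v_p(b): v_7(11/14) = 0 − 1 = -1.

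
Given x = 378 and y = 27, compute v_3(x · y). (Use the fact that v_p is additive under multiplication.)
v_3(10206) = 6

v_p(x) = 3 (factor: 378 = 3^3 · 14); v_p(y) = 3 (factor: 27 = 3^3 · 1). Additivity: v_p(xy) = v_p(x) + v_p(y) = 3 + 3 = 6. (Direct check: xy = 10206 = 3^6 · (14).)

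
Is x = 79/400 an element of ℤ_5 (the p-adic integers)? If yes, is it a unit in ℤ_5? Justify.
x ∉ ℤ_5 (v_5(x) = -2 < 0)

ℤ_5 = {x ∈ ℚ_5 : v_5(x) ≥ 0} and ℤ_5^× = {x ∈ ℤ_5 : v_5(x) = 0}. Here v_5(79/400) = v_5(num) − v_5(den) = -2; compare against these criteria.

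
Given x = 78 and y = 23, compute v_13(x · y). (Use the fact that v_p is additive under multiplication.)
v_13(1794) = 1

v_p(x) = 1 (factor: 78 = 13^1 · 6); v_p(y) = 0 (factor: 23 = 13^0 · 23). Additivity: v_p(xy) = v_p(x) + v_p(y) = 1 + 0 = 1. (Direct check: xy = 1794 = 13^1 · (138).)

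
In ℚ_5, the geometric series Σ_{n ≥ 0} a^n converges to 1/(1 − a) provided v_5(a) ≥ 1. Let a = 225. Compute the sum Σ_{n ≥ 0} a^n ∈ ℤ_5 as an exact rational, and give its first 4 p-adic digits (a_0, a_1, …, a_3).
Σ a^n = 1/(1 − a) = -1/224;  first 4 digits = (1, 0, 4, 1)

v_5(a) = 2 ≥ 1, so the series converges in ℤ_5 to 1/(1 − a) = 1/(1 − 225) = -1/224. Expand this rational in ℤ_5: compute digits iteratively via d_i = x_i mod 5, x_{i+1} = (x_i − d_i)/5. The first 4 digits are (1, 0, 4, 1).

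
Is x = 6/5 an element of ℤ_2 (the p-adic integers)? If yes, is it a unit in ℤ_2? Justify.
x ∈ ℤ_2 but not a unit; v_2(x) = 1 > 0

ℤ_2 = {x ∈ ℚ_2 : v_2(x) ≥ 0} and ℤ_2^× = {x ∈ ℤ_2 : v_2(x) = 0}. Here v_2(6/5) = v_2(num) − v_2(den) = 1; compare against these criteria.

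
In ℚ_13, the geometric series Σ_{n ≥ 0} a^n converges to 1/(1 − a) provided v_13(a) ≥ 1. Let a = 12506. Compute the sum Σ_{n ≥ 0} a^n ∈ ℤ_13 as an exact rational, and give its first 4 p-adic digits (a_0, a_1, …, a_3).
Σ a^n = 1/(1 − a) = -1/12505;  first 4 digits = (1, 0, 9, 5)

v_13(a) = 2 ≥ 1, so the series converges in ℤ_13 to 1/(1 − a) = 1/(1 − 12506) = -1/12505. Expand this rational in ℤ_13: compute digits iteratively via d_i = x_i mod 13, x_{i+1} = (x_i − d_i)/13. The first 4 digits are (1, 0, 9, 5).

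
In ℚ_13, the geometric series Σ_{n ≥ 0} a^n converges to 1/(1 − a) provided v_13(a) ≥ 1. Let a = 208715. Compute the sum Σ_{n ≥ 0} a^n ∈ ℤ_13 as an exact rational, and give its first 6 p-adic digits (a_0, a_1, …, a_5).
Σ a^n = 1/(1 − a) = -1/208714;  first 6 digits = (1, 0, 0, 4, 7, 0)

v_13(a) = 3 ≥ 1, so the series converges in ℤ_13 to 1/(1 − a) = 1/(1 − 208715) = -1/208714. Expand this rational in ℤ_13: compute digits iteratively via d_i = x_i mod 13, x_{i+1} = (x_i − d_i)/13. The first 6 digits are (1, 0, 0, 4, 7, 0).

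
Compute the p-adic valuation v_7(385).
v_7(385) = 1

v_7(n) is the largest exponent k such that 7^k divides n. Factor out: 385 = 7^1 · 55. (Sign doesn't affect v_p.) So v_7(385) = 1.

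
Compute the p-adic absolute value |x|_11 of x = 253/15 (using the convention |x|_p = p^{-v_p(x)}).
|253/15|_11 = 1/11

Step 1 — compute v_11(x) by factoring powers of 11 out of the numerator and denominator: v_11(253/15) = 1. Step 2 — apply |x|_p = p^{-v_p(x)} = 11^{-1} = 1/11.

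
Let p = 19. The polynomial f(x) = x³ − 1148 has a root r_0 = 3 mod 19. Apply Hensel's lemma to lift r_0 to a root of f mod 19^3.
r_2 = 2625 (mod 6859)

Hensel: r_{i+1} = r_i − f(r_i)/f′(r_i) mod 19^{i+2}, where f′(x) = 3x². Iterate:
  r_0 = 3 (mod 19)
  r_1 = 98 (mod 361)
  r_2 = 2625 (mod 6859)
Final: r = 2625 with f(r) ≡ 0 mod 19^3.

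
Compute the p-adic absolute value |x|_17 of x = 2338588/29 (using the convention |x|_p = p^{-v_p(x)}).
|2338588/29|_17 = 1/83521

Step 1 — compute v_17(x) by factoring powers of 17 out of the numerator and denominator: v_17(2338588/29) = 4. Step 2 — apply |x|_p = p^{-v_p(x)} = 17^{-4} = 1/83521.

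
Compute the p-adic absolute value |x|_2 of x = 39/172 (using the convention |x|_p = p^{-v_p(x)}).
|39/172|_2 = 4

Step 1 — compute v_2(x) by factoring powers of 2 out of the numerator and denominator: v_2(39/172) = -2. Step 2 — apply |x|_p = p^{-v_p(x)} = 2^{2} = 4.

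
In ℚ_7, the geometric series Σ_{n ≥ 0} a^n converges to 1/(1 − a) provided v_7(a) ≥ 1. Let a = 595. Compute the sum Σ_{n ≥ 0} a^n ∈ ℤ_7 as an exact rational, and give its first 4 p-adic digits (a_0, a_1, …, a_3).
Σ a^n = 1/(1 − a) = -1/594;  first 4 digits = (1, 1, 6, 5)

v_7(a) = 1 ≥ 1, so the series converges in ℤ_7 to 1/(1 − a) = 1/(1 − 595) = -1/594. Expand this rational in ℤ_7: compute digits iteratively via d_i = x_i mod 7, x_{i+1} = (x_i − d_i)/7. The first 4 digits are (1, 1, 6, 5).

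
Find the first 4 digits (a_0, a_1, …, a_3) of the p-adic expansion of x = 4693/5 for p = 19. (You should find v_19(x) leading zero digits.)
(a_0, …, a_3) = (0, 0, 14, 7)

v_19(4693/5) = 2, so a_0 = ... = a_1 = 0. Factor out: x = 19^2 · u with u = 13/5 a unit in ℤ_19. Expand u iteratively via a_{v+i} = u_i mod 19, u_{i+1} = (u_i − a_{v+i})/19:
  u_0 = 13/5;  a_2 = 14;  u_1 = (u_0 − 14)/19 = -3/5
  u_1 = -3/5;  a_3 = 7;  u_2 = (u_1 − 7)/19 = -2/5
Digits: (0, 0, 14, 7).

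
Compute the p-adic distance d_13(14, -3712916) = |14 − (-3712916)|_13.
d_13(14, -3712916) = 1/371293

Step 1 — x − y = 14 − (-3712916) = 3712930. Step 2 — v_13(3712930) = 5 (factor: 3712930 = (13^5 · 10); the sign does not affect v_p). Step 3 — |x − y|_13 = 13^{-5} = 1/371293.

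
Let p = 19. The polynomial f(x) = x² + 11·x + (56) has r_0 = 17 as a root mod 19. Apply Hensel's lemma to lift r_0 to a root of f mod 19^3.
r_2 = 2468 (mod 6859)

Hensel: r_{i+1} = r_i − f(r_i)·(f′(r_i))^{-1} mod 19^{i+2}, f′(x) = 2x + 11. Iterate:
  r_0 = 17 (mod 19)
  r_1 = 302 (mod 361)
  r_2 = 2468 (mod 6859)
Final: r = 2468 satisfies f(r) ≡ 0 mod 19^3.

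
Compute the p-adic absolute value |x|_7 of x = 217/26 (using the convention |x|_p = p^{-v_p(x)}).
|217/26|_7 = 1/7

Step 1 — compute v_7(x) by factoring powers of 7 out of the numerator and denominator: v_7(217/26) = 1. Step 2 — apply |x|_p = p^{-v_p(x)} = 7^{-1} = 1/7.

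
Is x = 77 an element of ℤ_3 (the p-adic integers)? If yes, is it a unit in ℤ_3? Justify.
x ∈ ℤ_3^× (unit); v_3(x) = 0

ℤ_3 = {x ∈ ℚ_3 : v_3(x) ≥ 0} and ℤ_3^× = {x ∈ ℤ_3 : v_3(x) = 0}. Here v_3(77) = v_3(num) − v_3(den) = 0; compare against these criteria.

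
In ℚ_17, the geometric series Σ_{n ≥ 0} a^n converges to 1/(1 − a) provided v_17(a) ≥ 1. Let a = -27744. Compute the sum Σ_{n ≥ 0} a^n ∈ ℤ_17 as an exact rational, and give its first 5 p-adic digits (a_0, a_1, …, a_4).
Σ a^n = 1/(1 − a) = 1/27745;  first 5 digits = (1, 0, 6, 11, 1)

v_17(a) = 2 ≥ 1, so the series converges in ℤ_17 to 1/(1 − a) = 1/(1 − (-27744)) = 1/27745. Expand this rational in ℤ_17: compute digits iteratively via d_i = x_i mod 17, x_{i+1} = (x_i − d_i)/17. The first 5 digits are (1, 0, 6, 11, 1).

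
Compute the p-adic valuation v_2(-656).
v_2(-656) = 4

v_2(n) is the largest exponent k such that 2^k divides n. Factor out: -656 = -2^4 · 41. (Sign doesn't affect v_p.) So v_2(-656) = 4.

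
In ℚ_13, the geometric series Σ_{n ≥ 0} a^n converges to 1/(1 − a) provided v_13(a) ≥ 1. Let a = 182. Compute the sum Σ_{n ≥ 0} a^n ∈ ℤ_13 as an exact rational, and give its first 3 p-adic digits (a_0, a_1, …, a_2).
Σ a^n = 1/(1 − a) = -1/181;  first 3 digits = (1, 1, 2)

v_13(a) = 1 ≥ 1, so the series converges in ℤ_13 to 1/(1 − a) = 1/(1 − 182) = -1/181. Expand this rational in ℤ_13: compute digits iteratively via d_i = x_i mod 13, x_{i+1} = (x_i − d_i)/13. The first 3 digits are (1, 1, 2).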